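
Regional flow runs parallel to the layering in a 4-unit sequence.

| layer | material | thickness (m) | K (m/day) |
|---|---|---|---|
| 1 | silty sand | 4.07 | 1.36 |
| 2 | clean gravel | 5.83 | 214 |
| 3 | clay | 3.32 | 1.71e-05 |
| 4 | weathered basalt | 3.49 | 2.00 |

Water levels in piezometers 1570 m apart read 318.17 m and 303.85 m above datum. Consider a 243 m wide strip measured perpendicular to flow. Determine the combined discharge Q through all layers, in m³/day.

2790

Flow is parallel to layering, so each bed carries its own Darcy discharge and the transmissivities add.
Σ(K_i·b_i) = 1.36×4.07 + 214×5.83 + 1.71e-05×3.32 + 2.00×3.49 = 1260 m²/day.
Hydraulic gradient i = (318.17 − 303.85) / 1570 = 14.32 / 1570 = 0.009121.
Q = Σ(K_i·b_i) · W · i = 1260 × 243 × 0.009121 = 2793 m³/day.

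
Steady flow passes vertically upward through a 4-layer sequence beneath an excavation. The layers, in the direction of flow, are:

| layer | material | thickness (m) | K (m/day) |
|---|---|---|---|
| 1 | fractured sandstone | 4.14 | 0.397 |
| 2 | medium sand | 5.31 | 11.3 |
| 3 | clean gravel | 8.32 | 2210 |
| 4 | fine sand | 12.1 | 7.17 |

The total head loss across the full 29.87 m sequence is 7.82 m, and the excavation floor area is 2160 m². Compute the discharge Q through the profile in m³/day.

1340

Flow is perpendicular to layering, so the layers act in series and the equivalent K is the thickness-weighted harmonic mean.
Total thickness L = 4.14 + 5.31 + 8.32 + 12.1 = 29.87 m.
Σ(b_i/K_i) = 4.14/0.397 + 5.31/11.3 + 8.32/2210 + 12.1/7.17 = 12.59 d.
K_eq = L / Σ(b_i/K_i) = 29.87 / 12.59 = 2.373 m/day.
Q = K_eq · A · (Δh/L) = 2.373 × 2160 × (7.82/29.87) = 1342 m³/day.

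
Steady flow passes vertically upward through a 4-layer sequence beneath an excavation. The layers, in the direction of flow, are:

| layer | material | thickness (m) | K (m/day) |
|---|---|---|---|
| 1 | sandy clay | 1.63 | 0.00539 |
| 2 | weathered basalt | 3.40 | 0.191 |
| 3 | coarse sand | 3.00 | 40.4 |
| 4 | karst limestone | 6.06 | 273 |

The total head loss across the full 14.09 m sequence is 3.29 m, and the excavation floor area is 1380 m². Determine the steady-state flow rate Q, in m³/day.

Flow is perpendicular to layering, so the layers act in series and the equivalent K is the thickness-weighted harmonic mean.
Total thickness L = 1.63 + 3.40 + 3.00 + 6.06 = 14.09 m.
Σ(b_i/K_i) = 1.63/0.00539 + 3.40/0.191 + 3.00/40.4 + 6.06/273 = 320.3 d.
K_eq = L / Σ(b_i/K_i) = 14.09 / 320.3 = 0.04399 m/day.
Q = K_eq · A · (Δh/L) = 0.04399 × 1380 × (3.29/14.09) = 14.17 m³/day.

14.2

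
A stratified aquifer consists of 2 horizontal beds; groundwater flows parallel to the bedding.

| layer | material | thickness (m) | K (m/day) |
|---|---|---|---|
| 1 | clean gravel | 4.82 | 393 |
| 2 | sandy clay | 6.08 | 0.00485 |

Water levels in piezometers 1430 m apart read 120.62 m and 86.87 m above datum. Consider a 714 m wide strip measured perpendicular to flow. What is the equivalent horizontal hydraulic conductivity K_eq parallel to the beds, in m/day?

Flow is parallel to layering, so each bed carries its own Darcy discharge and the transmissivities add.
Σ(K_i·b_i) = 393×4.82 + 0.00485×6.08 = 1894 m²/day.
Total thickness b = 10.90 m, so K_eq = Σ(K_i·b_i)/b = 173.8 m/day.

174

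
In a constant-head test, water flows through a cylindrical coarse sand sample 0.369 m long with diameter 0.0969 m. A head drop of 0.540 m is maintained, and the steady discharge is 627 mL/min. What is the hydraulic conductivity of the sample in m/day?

Cross-sectional area A = π·(d/2)² = π × (0.0969/2)² = 0.007375 m².
Convert discharge: 627 mL/min = 1.045e-05 m³/s.
Darcy's law rearranged: K = Q·L / (A·Δh) = 1.045e-05 × 0.369 / (0.007375 × 0.540) = 0.0009683 m/s = 83.66 m/day.

83.7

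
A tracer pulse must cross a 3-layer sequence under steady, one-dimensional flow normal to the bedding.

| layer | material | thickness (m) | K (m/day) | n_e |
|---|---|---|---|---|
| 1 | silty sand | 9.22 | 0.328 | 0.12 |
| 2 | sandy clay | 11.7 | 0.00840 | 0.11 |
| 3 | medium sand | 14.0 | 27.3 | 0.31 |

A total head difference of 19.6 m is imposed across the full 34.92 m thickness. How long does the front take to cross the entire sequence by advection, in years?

1.34

With flow normal to the layers, continuity requires the same specific discharge q through every layer.
Σ(b_i/K_i) = 9.22/0.328 + 11.7/0.00840 + 14.0/27.3 = 1421 d.
q = Δh / Σ(b_i/K_i) = 19.6 / 1421 = 0.01379 m/day.
In each layer the seepage velocity is v_i = q/n_i, so the layer transit time is t_i = b_i·n_i / q:
  layer 1 (silty sand): t_1 = 9.22 × 0.12 / 0.01379 = 80.24 d
  layer 2 (sandy clay): t_2 = 11.7 × 0.11 / 0.01379 = 93.34 d
  layer 3 (medium sand): t_3 = 14.0 × 0.31 / 0.01379 = 314.8 d
Total t = Σ t_i = 488.3 days = 1.337 years.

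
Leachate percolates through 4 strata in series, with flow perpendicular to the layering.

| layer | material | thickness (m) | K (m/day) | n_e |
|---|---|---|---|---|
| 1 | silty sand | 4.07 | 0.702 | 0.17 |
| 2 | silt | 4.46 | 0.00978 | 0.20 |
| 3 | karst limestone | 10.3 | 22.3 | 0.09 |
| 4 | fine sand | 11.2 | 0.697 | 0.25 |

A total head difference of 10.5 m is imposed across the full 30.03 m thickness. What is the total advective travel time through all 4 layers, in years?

With flow normal to the layers, continuity requires the same specific discharge q through every layer.
Σ(b_i/K_i) = 4.07/0.702 + 4.46/0.00978 + 10.3/22.3 + 11.2/0.697 = 478.4 d.
q = Δh / Σ(b_i/K_i) = 10.5 / 478.4 = 0.02195 m/day.
In each layer the seepage velocity is v_i = q/n_i, so the layer transit time is t_i = b_i·n_i / q:
  layer 1 (silty sand): t_1 = 4.07 × 0.17 / 0.02195 = 31.52 d
  layer 2 (silt): t_2 = 4.46 × 0.20 / 0.02195 = 40.64 d
  layer 3 (karst limestone): t_3 = 10.3 × 0.09 / 0.02195 = 42.23 d
  layer 4 (fine sand): t_4 = 11.2 × 0.25 / 0.02195 = 127.6 d
Total t = Σ t_i = 242.0 days = 0.6624 years.

0.662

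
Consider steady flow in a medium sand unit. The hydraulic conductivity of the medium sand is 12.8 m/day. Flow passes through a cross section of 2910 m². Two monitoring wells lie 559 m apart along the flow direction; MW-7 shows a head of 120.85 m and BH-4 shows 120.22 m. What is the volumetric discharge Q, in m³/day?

42.0

Hydraulic gradient i = (120.85 − 120.22) / 559 = 0.63 / 559 = 0.001127.
Darcy's law: Q = K · A · i = 12.80 × 2910 × 0.001127 = 41.98 m³/day.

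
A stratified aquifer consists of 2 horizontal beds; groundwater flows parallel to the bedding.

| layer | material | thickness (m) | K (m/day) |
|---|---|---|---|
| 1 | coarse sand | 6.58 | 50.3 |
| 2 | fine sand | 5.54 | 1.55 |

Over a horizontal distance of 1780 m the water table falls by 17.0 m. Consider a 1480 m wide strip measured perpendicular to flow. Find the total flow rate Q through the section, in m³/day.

4800

Flow is parallel to layering, so each bed carries its own Darcy discharge and the transmissivities add.
Σ(K_i·b_i) = 50.3×6.58 + 1.55×5.54 = 339.6 m²/day.
Hydraulic gradient i = Δh / L = 17.0 / 1780 = 0.009551.
Q = Σ(K_i·b_i) · W · i = 339.6 × 1480 × 0.009551 = 4800 m³/day.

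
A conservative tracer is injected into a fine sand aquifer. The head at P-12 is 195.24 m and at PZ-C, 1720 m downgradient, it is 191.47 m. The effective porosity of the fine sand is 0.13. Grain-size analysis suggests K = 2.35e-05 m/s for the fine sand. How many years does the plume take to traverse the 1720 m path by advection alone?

138

Convert K: 2.35e-05 m/s × 86400 = 2.030 m/day.
Hydraulic gradient i = (195.24 − 191.47) / 1720 = 3.77 / 1720 = 0.002192.
Darcy flux q = K · i = 2.030 × 0.002192 = 0.004450 m/day.
Seepage velocity v = q / n_e = 0.004450 / 0.13 = 0.03423 m/day.
Travel time t = L / v = 1720 / 0.03423 = 50243 days = 137.6 years.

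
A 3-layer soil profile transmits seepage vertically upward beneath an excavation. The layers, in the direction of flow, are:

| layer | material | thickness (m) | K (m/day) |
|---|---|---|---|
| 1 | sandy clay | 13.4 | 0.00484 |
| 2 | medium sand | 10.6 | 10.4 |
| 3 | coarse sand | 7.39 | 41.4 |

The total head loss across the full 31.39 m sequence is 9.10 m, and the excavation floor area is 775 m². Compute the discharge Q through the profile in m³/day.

2.55

Flow is perpendicular to layering, so the layers act in series and the equivalent K is the thickness-weighted harmonic mean.
Total thickness L = 13.4 + 10.6 + 7.39 = 31.39 m.
Σ(b_i/K_i) = 13.4/0.00484 + 10.6/10.4 + 7.39/41.4 = 2770 d.
K_eq = L / Σ(b_i/K_i) = 31.39 / 2770 = 0.01133 m/day.
Q = K_eq · A · (Δh/L) = 0.01133 × 775 × (9.10/31.39) = 2.546 m³/day.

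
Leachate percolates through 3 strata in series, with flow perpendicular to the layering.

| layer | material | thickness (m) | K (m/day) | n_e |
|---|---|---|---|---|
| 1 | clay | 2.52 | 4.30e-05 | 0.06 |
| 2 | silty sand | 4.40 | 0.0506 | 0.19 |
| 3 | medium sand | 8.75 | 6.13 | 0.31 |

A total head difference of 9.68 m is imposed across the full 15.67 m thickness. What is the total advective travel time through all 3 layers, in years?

61.4

With flow normal to the layers, continuity requires the same specific discharge q through every layer.
Σ(b_i/K_i) = 2.52/4.30e-05 + 4.40/0.0506 + 8.75/6.13 = 58693 d.
q = Δh / Σ(b_i/K_i) = 9.68 / 58693 = 0.0001649 m/day.
In each layer the seepage velocity is v_i = q/n_i, so the layer transit time is t_i = b_i·n_i / q:
  layer 1 (clay): t_1 = 2.52 × 0.06 / 0.0001649 = 916.8 d
  layer 2 (silty sand): t_2 = 4.40 × 0.19 / 0.0001649 = 5069 d
  layer 3 (medium sand): t_3 = 8.75 × 0.31 / 0.0001649 = 16447 d
Total t = Σ t_i = 22433 days = 61.42 years.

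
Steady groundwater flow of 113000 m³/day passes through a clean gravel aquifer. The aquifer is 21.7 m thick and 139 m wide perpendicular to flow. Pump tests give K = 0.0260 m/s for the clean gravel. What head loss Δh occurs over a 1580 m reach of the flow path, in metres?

Convert K: 0.0260 m/s × 86400 = 2246 m/day.
Cross-sectional area A = 139 × 21.7 = 3016 m².
From Q = K·A·i, i = Q / (K·A) = 113000 / (2246 × 3016) = 0.01668.
Head loss Δh = i · L = 0.01668 × 1580 = 26.35 m.

26.3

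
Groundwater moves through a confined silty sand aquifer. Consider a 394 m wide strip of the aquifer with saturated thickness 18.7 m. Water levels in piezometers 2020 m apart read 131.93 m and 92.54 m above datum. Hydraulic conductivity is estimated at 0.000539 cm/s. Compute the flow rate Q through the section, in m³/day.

Convert K: 0.000539 cm/s × 864 = 0.4657 m/day.
Cross-sectional area A = 394 × 18.7 = 7368 m².
Hydraulic gradient i = (131.93 − 92.54) / 2020 = 39.39 / 2020 = 0.01950.
Darcy's law: Q = K · A · i = 0.4657 × 7368 × 0.01950 = 66.91 m³/day.

66.9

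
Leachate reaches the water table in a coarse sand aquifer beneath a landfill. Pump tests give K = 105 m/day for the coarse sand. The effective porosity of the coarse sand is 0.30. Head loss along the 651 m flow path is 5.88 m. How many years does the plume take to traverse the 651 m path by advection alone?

Hydraulic gradient i = Δh / L = 5.88 / 651 = 0.009032.
Darcy flux q = K · i = 105.0 × 0.009032 = 0.9484 m/day.
Seepage velocity v = q / n_e = 0.9484 / 0.30 = 3.161 m/day.
Travel time t = L / v = 651 / 3.161 = 205.9 days = 0.5638 years.

0.564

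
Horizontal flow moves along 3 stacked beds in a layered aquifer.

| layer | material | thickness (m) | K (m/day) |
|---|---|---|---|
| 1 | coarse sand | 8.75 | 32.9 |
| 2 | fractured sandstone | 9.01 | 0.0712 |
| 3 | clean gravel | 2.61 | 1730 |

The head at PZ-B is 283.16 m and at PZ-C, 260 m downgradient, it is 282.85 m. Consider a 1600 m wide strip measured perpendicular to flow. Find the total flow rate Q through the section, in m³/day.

9160

Flow is parallel to layering, so each bed carries its own Darcy discharge and the transmissivities add.
Σ(K_i·b_i) = 32.9×8.75 + 0.0712×9.01 + 1730×2.61 = 4804 m²/day.
Hydraulic gradient i = (283.16 − 282.85) / 260 = 0.31 / 260 = 0.001192.
Q = Σ(K_i·b_i) · W · i = 4804 × 1600 × 0.001192 = 9164 m³/day.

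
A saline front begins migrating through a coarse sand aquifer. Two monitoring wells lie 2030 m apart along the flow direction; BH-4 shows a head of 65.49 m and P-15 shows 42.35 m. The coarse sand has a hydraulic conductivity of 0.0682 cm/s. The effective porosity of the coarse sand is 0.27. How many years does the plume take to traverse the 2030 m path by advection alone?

2.23

Convert K: 0.0682 cm/s × 864 = 58.92 m/day.
Hydraulic gradient i = (65.49 − 42.35) / 2030 = 23.14 / 2030 = 0.01140.
Darcy flux q = K · i = 58.92 × 0.01140 = 0.6717 m/day.
Seepage velocity v = q / n_e = 0.6717 / 0.27 = 2.488 m/day.
Travel time t = L / v = 2030 / 2.488 = 816.0 days = 2.234 years.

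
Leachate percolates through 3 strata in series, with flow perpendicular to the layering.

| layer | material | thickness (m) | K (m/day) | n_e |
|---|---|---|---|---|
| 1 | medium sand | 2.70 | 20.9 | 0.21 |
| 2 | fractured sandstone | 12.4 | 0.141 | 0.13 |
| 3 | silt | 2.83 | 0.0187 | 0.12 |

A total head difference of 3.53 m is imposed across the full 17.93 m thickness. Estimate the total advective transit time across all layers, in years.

0.468

With flow normal to the layers, continuity requires the same specific discharge q through every layer.
Σ(b_i/K_i) = 2.70/20.9 + 12.4/0.141 + 2.83/0.0187 = 239.4 d.
q = Δh / Σ(b_i/K_i) = 3.53 / 239.4 = 0.01474 m/day.
In each layer the seepage velocity is v_i = q/n_i, so the layer transit time is t_i = b_i·n_i / q:
  layer 1 (medium sand): t_1 = 2.70 × 0.21 / 0.01474 = 38.45 d
  layer 2 (fractured sandstone): t_2 = 12.4 × 0.13 / 0.01474 = 109.3 d
  layer 3 (silt): t_3 = 2.83 × 0.12 / 0.01474 = 23.03 d
Total t = Σ t_i = 170.8 days = 0.4677 years.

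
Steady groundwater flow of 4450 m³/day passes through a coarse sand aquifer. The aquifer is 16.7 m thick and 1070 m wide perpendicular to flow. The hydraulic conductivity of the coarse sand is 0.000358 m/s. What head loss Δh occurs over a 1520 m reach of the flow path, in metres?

Convert K: 0.000358 m/s × 86400 = 30.93 m/day.
Cross-sectional area A = 1070 × 16.7 = 17869 m².
From Q = K·A·i, i = Q / (K·A) = 4450 / (30.93 × 17869) = 0.008051.
Head loss Δh = i · L = 0.008051 × 1520 = 12.24 m.

12.2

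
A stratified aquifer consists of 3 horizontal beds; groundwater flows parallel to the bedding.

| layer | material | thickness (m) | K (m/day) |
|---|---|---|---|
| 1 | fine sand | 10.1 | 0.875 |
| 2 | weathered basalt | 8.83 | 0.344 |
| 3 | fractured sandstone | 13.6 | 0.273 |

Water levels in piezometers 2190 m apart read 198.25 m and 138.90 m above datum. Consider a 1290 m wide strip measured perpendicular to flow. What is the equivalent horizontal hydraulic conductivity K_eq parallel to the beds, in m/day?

0.479

Flow is parallel to layering, so each bed carries its own Darcy discharge and the transmissivities add.
Σ(K_i·b_i) = 0.875×10.1 + 0.344×8.83 + 0.273×13.6 = 15.59 m²/day.
Total thickness b = 32.53 m, so K_eq = Σ(K_i·b_i)/b = 0.4792 m/day.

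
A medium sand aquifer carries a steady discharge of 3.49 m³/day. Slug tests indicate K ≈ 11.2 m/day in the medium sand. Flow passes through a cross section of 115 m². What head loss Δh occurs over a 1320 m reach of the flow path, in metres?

3.58

From Q = K·A·i, i = Q / (K·A) = 3.49 / (11.20 × 115.0) = 0.002710.
Head loss Δh = i · L = 0.002710 × 1320 = 3.577 m.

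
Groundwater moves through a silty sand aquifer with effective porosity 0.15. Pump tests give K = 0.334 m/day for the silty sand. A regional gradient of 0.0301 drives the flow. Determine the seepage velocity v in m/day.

0.0670

Hydraulic gradient i = 0.0301.
Darcy flux q = K · i = 0.3340 × 0.03010 = 0.01005 m/day.
Seepage velocity v = q / n_e = 0.01005 / 0.15 = 0.06702 m/day.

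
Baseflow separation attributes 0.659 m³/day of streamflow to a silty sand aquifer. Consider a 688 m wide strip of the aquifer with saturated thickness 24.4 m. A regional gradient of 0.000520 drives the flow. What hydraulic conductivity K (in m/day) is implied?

0.0755

Cross-sectional area A = 688 × 24.4 = 16787 m².
Hydraulic gradient i = 0.000520.
From Q = K·A·i, K = Q / (A·i) = 0.659 / (16787 × 0.0005200) = 0.07549 m/day.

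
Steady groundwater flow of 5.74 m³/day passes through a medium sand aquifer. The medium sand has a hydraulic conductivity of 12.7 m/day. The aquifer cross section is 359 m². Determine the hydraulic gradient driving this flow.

0.00126

From Q = K·A·i, i = Q / (K·A) = 5.74 / (12.70 × 359.0) = 0.001259.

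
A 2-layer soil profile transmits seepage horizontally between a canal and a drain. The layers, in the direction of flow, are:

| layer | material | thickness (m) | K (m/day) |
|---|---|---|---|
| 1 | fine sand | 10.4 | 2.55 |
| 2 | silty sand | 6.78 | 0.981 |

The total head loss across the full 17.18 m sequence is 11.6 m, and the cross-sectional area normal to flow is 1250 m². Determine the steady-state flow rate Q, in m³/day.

1320

Flow is perpendicular to layering, so the layers act in series and the equivalent K is the thickness-weighted harmonic mean.
Total thickness L = 10.4 + 6.78 = 17.18 m.
Σ(b_i/K_i) = 10.4/2.55 + 6.78/0.981 = 10.99 d.
K_eq = L / Σ(b_i/K_i) = 17.18 / 10.99 = 1.563 m/day.
Q = K_eq · A · (Δh/L) = 1.563 × 1250 × (11.6/17.18) = 1319 m³/day.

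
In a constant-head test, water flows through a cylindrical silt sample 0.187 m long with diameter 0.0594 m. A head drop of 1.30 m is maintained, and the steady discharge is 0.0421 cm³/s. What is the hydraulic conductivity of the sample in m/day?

Cross-sectional area A = π·(d/2)² = π × (0.0594/2)² = 0.002771 m².
Convert discharge: 0.0421 cm³/s = 4.210e-08 m³/s.
Darcy's law rearranged: K = Q·L / (A·Δh) = 4.210e-08 × 0.187 / (0.002771 × 1.30) = 2.185e-06 m/s = 0.1888 m/day.

0.189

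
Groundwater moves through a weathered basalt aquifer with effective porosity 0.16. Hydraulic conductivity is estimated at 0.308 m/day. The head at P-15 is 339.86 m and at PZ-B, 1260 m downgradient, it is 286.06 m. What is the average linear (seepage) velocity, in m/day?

0.0822

Hydraulic gradient i = (339.86 − 286.06) / 1260 = 53.8 / 1260 = 0.04270.
Darcy flux q = K · i = 0.3080 × 0.04270 = 0.01315 m/day.
Seepage velocity v = q / n_e = 0.01315 / 0.16 = 0.08219 m/day.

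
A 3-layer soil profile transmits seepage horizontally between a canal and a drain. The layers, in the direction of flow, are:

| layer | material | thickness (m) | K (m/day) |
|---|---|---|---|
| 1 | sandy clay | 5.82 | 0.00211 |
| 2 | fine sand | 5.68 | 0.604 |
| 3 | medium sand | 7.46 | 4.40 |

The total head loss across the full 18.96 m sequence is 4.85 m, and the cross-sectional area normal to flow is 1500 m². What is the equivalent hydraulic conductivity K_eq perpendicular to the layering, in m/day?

0.00685

Flow is perpendicular to layering, so the layers act in series and the equivalent K is the thickness-weighted harmonic mean.
Total thickness L = 5.82 + 5.68 + 7.46 = 18.96 m.
Σ(b_i/K_i) = 5.82/0.00211 + 5.68/0.604 + 7.46/4.40 = 2769 d.
K_eq = L / Σ(b_i/K_i) = 18.96 / 2769 = 0.006846 m/day.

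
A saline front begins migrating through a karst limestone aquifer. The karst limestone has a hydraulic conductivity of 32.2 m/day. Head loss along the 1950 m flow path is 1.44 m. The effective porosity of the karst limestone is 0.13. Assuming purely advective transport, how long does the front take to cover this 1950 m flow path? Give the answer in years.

Hydraulic gradient i = Δh / L = 1.44 / 1950 = 0.0007385.
Darcy flux q = K · i = 32.20 × 0.0007385 = 0.02378 m/day.
Seepage velocity v = q / n_e = 0.02378 / 0.13 = 0.1829 m/day.
Travel time t = L / v = 1950 / 0.1829 = 10661 days = 29.19 years.

29.2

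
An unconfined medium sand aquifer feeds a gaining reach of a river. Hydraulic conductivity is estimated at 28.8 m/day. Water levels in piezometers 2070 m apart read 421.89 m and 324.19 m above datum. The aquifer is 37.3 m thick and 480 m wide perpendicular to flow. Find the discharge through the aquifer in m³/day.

24300

Cross-sectional area A = 480 × 37.3 = 17904 m².
Hydraulic gradient i = (421.89 − 324.19) / 2070 = 97.7 / 2070 = 0.04720.
Darcy's law: Q = K · A · i = 28.80 × 17904 × 0.04720 = 24337 m³/day.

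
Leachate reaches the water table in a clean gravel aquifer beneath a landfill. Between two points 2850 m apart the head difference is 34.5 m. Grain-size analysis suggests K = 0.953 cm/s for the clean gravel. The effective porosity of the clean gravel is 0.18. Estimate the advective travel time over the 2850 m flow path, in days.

51.5

Convert K: 0.953 cm/s × 864 = 823.4 m/day.
Hydraulic gradient i = Δh / L = 34.5 / 2850 = 0.01211.
Darcy flux q = K · i = 823.4 × 0.01211 = 9.967 m/day.
Seepage velocity v = q / n_e = 9.967 / 0.18 = 55.37 m/day.
Travel time t = L / v = 2850 / 55.37 = 51.47 days.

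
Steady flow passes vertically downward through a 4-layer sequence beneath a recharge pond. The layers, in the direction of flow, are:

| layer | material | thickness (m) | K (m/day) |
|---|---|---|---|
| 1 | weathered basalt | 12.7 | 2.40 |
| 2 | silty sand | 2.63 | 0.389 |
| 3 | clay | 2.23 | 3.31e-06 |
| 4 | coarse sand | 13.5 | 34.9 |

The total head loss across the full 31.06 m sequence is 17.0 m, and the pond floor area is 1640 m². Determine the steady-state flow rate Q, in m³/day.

Flow is perpendicular to layering, so the layers act in series and the equivalent K is the thickness-weighted harmonic mean.
Total thickness L = 12.7 + 2.63 + 2.23 + 13.5 = 31.06 m.
Σ(b_i/K_i) = 12.7/2.40 + 2.63/0.389 + 2.23/3.31e-06 + 13.5/34.9 = 6.737e+05 d.
K_eq = L / Σ(b_i/K_i) = 31.06 / 6.737e+05 = 4.610e-05 m/day.
Q = K_eq · A · (Δh/L) = 4.610e-05 × 1640 × (17.0/31.06) = 0.04138 m³/day.

0.0414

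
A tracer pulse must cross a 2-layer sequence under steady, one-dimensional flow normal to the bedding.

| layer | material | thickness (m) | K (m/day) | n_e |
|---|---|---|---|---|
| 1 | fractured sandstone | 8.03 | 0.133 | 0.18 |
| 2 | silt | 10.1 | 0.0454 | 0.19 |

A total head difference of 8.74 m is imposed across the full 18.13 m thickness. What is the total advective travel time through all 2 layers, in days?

109

With flow normal to the layers, continuity requires the same specific discharge q through every layer.
Σ(b_i/K_i) = 8.03/0.133 + 10.1/0.0454 = 282.8 d.
q = Δh / Σ(b_i/K_i) = 8.74 / 282.8 = 0.03090 m/day.
In each layer the seepage velocity is v_i = q/n_i, so the layer transit time is t_i = b_i·n_i / q:
  layer 1 (fractured sandstone): t_1 = 8.03 × 0.18 / 0.03090 = 46.78 d
  layer 2 (silt): t_2 = 10.1 × 0.19 / 0.03090 = 62.10 d
Total t = Σ t_i = 108.9 days.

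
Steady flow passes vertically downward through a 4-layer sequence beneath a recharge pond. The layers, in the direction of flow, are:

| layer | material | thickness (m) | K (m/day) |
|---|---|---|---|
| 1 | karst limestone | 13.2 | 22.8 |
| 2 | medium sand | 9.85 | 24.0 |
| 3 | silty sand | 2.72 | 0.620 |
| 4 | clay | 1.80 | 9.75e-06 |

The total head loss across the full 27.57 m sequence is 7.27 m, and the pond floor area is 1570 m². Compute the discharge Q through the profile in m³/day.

0.0618

Flow is perpendicular to layering, so the layers act in series and the equivalent K is the thickness-weighted harmonic mean.
Total thickness L = 13.2 + 9.85 + 2.72 + 1.80 = 27.57 m.
Σ(b_i/K_i) = 13.2/22.8 + 9.85/24.0 + 2.72/0.620 + 1.80/9.75e-06 = 1.846e+05 d.
K_eq = L / Σ(b_i/K_i) = 27.57 / 1.846e+05 = 0.0001493 m/day.
Q = K_eq · A · (Δh/L) = 0.0001493 × 1570 × (7.27/27.57) = 0.06182 m³/day.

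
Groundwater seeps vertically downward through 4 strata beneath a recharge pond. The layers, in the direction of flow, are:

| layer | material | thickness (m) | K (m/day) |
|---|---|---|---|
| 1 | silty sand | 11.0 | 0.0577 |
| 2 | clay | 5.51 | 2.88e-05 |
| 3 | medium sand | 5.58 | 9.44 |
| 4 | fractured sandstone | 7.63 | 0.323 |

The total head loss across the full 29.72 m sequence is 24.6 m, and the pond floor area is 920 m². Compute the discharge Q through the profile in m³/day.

Flow is perpendicular to layering, so the layers act in series and the equivalent K is the thickness-weighted harmonic mean.
Total thickness L = 11.0 + 5.51 + 5.58 + 7.63 = 29.72 m.
Σ(b_i/K_i) = 11.0/0.0577 + 5.51/2.88e-05 + 5.58/9.44 + 7.63/0.323 = 1.915e+05 d.
K_eq = L / Σ(b_i/K_i) = 29.72 / 1.915e+05 = 0.0001552 m/day.
Q = K_eq · A · (Δh/L) = 0.0001552 × 920 × (24.6/29.72) = 0.1182 m³/day.

0.118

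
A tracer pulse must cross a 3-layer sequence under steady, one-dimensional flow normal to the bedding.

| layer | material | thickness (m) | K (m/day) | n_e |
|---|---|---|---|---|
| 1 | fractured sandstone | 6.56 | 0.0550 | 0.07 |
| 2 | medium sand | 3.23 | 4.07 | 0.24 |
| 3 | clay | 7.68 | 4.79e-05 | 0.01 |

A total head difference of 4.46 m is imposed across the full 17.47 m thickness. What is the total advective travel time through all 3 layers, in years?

129

With flow normal to the layers, continuity requires the same specific discharge q through every layer.
Σ(b_i/K_i) = 6.56/0.0550 + 3.23/4.07 + 7.68/4.79e-05 = 1.605e+05 d.
q = Δh / Σ(b_i/K_i) = 4.46 / 1.605e+05 = 2.780e-05 m/day.
In each layer the seepage velocity is v_i = q/n_i, so the layer transit time is t_i = b_i·n_i / q:
  layer 1 (fractured sandstone): t_1 = 6.56 × 0.07 / 2.780e-05 = 16520 d
  layer 2 (medium sand): t_2 = 3.23 × 0.24 / 2.780e-05 = 27889 d
  layer 3 (clay): t_3 = 7.68 × 0.01 / 2.780e-05 = 2763 d
Total t = Σ t_i = 47172 days = 129.2 years.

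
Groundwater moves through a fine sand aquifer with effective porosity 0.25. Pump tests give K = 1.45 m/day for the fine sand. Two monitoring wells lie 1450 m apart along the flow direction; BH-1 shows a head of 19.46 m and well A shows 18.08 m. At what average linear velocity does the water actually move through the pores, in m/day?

Hydraulic gradient i = (19.46 − 18.08) / 1450 = 1.38 / 1450 = 0.0009517.
Darcy flux q = K · i = 1.450 × 0.0009517 = 0.001380 m/day.
Seepage velocity v = q / n_e = 0.001380 / 0.25 = 0.005520 m/day.

0.00552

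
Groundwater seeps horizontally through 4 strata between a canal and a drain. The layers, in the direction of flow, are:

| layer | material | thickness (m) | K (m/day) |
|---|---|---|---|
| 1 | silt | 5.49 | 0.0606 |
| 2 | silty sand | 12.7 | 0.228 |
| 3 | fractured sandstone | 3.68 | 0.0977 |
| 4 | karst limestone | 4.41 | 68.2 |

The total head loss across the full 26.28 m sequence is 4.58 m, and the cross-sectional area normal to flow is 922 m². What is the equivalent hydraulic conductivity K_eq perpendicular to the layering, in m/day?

Flow is perpendicular to layering, so the layers act in series and the equivalent K is the thickness-weighted harmonic mean.
Total thickness L = 5.49 + 12.7 + 3.68 + 4.41 = 26.28 m.
Σ(b_i/K_i) = 5.49/0.0606 + 12.7/0.228 + 3.68/0.0977 + 4.41/68.2 = 184.0 d.
K_eq = L / Σ(b_i/K_i) = 26.28 / 184.0 = 0.1428 m/day.

0.143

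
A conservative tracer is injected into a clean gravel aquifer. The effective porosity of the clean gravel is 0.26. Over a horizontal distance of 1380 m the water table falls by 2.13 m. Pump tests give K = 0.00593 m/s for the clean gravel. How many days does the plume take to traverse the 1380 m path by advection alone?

Convert K: 0.00593 m/s × 86400 = 512.4 m/day.
Hydraulic gradient i = Δh / L = 2.13 / 1380 = 0.001543.
Darcy flux q = K · i = 512.4 × 0.001543 = 0.7908 m/day.
Seepage velocity v = q / n_e = 0.7908 / 0.26 = 3.042 m/day.
Travel time t = L / v = 1380 / 3.042 = 453.7 days.

454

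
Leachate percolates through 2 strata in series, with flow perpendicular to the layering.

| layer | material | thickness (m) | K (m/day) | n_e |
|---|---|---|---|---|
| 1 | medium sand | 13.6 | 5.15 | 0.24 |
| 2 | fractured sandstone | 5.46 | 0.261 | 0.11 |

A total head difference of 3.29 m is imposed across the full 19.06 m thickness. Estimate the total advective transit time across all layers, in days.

27.7

With flow normal to the layers, continuity requires the same specific discharge q through every layer.
Σ(b_i/K_i) = 13.6/5.15 + 5.46/0.261 = 23.56 d.
q = Δh / Σ(b_i/K_i) = 3.29 / 23.56 = 0.1396 m/day.
In each layer the seepage velocity is v_i = q/n_i, so the layer transit time is t_i = b_i·n_i / q:
  layer 1 (medium sand): t_1 = 13.6 × 0.24 / 0.1396 = 23.37 d
  layer 2 (fractured sandstone): t_2 = 5.46 × 0.11 / 0.1396 = 4.301 d
Total t = Σ t_i = 27.68 days.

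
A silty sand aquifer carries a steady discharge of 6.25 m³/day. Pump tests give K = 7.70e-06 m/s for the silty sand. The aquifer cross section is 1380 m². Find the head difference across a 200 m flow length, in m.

1.36

Convert K: 7.70e-06 m/s × 86400 = 0.6653 m/day.
From Q = K·A·i, i = Q / (K·A) = 6.25 / (0.6653 × 1380) = 0.006808.
Head loss Δh = i · L = 0.006808 × 200 = 1.362 m.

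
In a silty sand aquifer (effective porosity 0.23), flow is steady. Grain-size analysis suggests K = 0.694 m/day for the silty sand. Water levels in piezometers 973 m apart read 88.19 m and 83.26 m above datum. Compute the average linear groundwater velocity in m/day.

0.0153

Hydraulic gradient i = (88.19 − 83.26) / 973 = 4.93 / 973 = 0.005067.
Darcy flux q = K · i = 0.6940 × 0.005067 = 0.003516 m/day.
Seepage velocity v = q / n_e = 0.003516 / 0.23 = 0.01529 m/day.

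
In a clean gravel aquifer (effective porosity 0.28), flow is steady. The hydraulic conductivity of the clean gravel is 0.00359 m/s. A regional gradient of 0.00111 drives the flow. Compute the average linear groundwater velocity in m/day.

1.23

Convert K: 0.00359 m/s × 86400 = 310.2 m/day.
Hydraulic gradient i = 0.00111.
Darcy flux q = K · i = 310.2 × 0.001110 = 0.3443 m/day.
Seepage velocity v = q / n_e = 0.3443 / 0.28 = 1.230 m/day.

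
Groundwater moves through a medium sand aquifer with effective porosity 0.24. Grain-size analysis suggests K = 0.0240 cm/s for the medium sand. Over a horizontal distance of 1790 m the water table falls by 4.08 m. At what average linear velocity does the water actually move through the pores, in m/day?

Convert K: 0.0240 cm/s × 864 = 20.74 m/day.
Hydraulic gradient i = Δh / L = 4.08 / 1790 = 0.002279.
Darcy flux q = K · i = 20.74 × 0.002279 = 0.04726 m/day.
Seepage velocity v = q / n_e = 0.04726 / 0.24 = 0.1969 m/day.

0.197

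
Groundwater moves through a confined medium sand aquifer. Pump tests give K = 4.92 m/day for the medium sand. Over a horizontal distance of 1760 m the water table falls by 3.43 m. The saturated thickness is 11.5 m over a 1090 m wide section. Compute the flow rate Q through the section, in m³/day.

120

Cross-sectional area A = 1090 × 11.5 = 12535 m².
Hydraulic gradient i = Δh / L = 3.43 / 1760 = 0.001949.
Darcy's law: Q = K · A · i = 4.920 × 12535 × 0.001949 = 120.2 m³/day.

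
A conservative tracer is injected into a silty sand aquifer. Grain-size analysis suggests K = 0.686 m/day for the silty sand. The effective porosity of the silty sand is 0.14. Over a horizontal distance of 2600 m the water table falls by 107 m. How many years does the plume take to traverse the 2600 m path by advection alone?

35.3

Hydraulic gradient i = Δh / L = 107 / 2600 = 0.04115.
Darcy flux q = K · i = 0.6860 × 0.04115 = 0.02823 m/day.
Seepage velocity v = q / n_e = 0.02823 / 0.14 = 0.2017 m/day.
Travel time t = L / v = 2600 / 0.2017 = 12893 days = 35.30 years.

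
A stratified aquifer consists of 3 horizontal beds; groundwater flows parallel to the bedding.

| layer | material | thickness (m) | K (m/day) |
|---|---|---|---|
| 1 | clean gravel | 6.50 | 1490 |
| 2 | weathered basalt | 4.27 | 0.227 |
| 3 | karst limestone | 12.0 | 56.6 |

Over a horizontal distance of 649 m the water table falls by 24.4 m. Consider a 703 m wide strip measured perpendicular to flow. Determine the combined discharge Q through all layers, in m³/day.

Flow is parallel to layering, so each bed carries its own Darcy discharge and the transmissivities add.
Σ(K_i·b_i) = 1490×6.50 + 0.227×4.27 + 56.6×12.0 = 10365 m²/day.
Hydraulic gradient i = Δh / L = 24.4 / 649 = 0.03760.
Q = Σ(K_i·b_i) · W · i = 10365 × 703 × 0.03760 = 2.740e+05 m³/day.

274000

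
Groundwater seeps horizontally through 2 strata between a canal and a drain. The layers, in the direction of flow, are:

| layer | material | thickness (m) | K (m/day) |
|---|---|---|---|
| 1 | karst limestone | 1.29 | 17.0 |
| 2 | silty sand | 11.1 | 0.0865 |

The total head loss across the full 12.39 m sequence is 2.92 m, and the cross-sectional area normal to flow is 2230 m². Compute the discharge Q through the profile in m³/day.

Flow is perpendicular to layering, so the layers act in series and the equivalent K is the thickness-weighted harmonic mean.
Total thickness L = 1.29 + 11.1 = 12.39 m.
Σ(b_i/K_i) = 1.29/17.0 + 11.1/0.0865 = 128.4 d.
K_eq = L / Σ(b_i/K_i) = 12.39 / 128.4 = 0.09650 m/day.
Q = K_eq · A · (Δh/L) = 0.09650 × 2230 × (2.92/12.39) = 50.71 m³/day.

50.7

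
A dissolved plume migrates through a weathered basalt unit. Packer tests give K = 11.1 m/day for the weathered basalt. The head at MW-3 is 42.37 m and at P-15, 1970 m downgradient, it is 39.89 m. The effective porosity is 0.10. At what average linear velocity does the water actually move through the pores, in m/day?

Hydraulic gradient i = (42.37 − 39.89) / 1970 = 2.48 / 1970 = 0.001259.
Darcy flux q = K · i = 11.10 × 0.001259 = 0.01397 m/day.
Seepage velocity v = q / n_e = 0.01397 / 0.10 = 0.1397 m/day.

0.140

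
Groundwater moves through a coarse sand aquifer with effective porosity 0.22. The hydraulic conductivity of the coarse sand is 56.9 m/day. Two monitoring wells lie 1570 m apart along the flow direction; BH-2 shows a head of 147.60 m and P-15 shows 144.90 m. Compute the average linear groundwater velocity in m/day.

Hydraulic gradient i = (147.60 − 144.90) / 1570 = 2.7 / 1570 = 0.001720.
Darcy flux q = K · i = 56.90 × 0.001720 = 0.09785 m/day.
Seepage velocity v = q / n_e = 0.09785 / 0.22 = 0.4448 m/day.

0.445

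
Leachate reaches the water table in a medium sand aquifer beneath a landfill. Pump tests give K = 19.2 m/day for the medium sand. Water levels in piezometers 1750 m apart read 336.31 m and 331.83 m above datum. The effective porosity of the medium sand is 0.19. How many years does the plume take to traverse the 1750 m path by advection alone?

18.5

Hydraulic gradient i = (336.31 − 331.83) / 1750 = 4.48 / 1750 = 0.002560.
Darcy flux q = K · i = 19.20 × 0.002560 = 0.04915 m/day.
Seepage velocity v = q / n_e = 0.04915 / 0.19 = 0.2587 m/day.
Travel time t = L / v = 1750 / 0.2587 = 6765 days = 18.52 years.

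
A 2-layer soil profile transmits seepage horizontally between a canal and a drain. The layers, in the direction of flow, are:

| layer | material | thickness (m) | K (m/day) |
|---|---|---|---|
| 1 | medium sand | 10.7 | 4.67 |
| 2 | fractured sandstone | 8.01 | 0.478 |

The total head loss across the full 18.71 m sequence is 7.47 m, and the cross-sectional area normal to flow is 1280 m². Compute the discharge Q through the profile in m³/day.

Flow is perpendicular to layering, so the layers act in series and the equivalent K is the thickness-weighted harmonic mean.
Total thickness L = 10.7 + 8.01 = 18.71 m.
Σ(b_i/K_i) = 10.7/4.67 + 8.01/0.478 = 19.05 d.
K_eq = L / Σ(b_i/K_i) = 18.71 / 19.05 = 0.9822 m/day.
Q = K_eq · A · (Δh/L) = 0.9822 × 1280 × (7.47/18.71) = 502.0 m³/day.

502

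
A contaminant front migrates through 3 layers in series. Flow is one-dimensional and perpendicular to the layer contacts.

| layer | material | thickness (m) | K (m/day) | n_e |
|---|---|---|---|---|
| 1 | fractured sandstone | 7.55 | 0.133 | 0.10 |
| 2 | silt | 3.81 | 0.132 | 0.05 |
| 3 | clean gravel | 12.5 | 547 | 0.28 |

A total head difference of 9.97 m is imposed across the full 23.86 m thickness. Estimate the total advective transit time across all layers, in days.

With flow normal to the layers, continuity requires the same specific discharge q through every layer.
Σ(b_i/K_i) = 7.55/0.133 + 3.81/0.132 + 12.5/547 = 85.65 d.
q = Δh / Σ(b_i/K_i) = 9.97 / 85.65 = 0.1164 m/day.
In each layer the seepage velocity is v_i = q/n_i, so the layer transit time is t_i = b_i·n_i / q:
  layer 1 (fractured sandstone): t_1 = 7.55 × 0.10 / 0.1164 = 6.486 d
  layer 2 (silt): t_2 = 3.81 × 0.05 / 0.1164 = 1.637 d
  layer 3 (clean gravel): t_3 = 12.5 × 0.28 / 0.1164 = 30.07 d
Total t = Σ t_i = 38.19 days.

38.2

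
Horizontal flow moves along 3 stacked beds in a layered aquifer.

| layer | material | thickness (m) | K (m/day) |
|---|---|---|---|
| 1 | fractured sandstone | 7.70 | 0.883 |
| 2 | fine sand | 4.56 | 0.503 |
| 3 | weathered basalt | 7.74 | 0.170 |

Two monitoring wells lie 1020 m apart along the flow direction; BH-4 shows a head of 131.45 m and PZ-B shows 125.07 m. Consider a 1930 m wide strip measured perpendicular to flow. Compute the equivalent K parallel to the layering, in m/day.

0.520

Flow is parallel to layering, so each bed carries its own Darcy discharge and the transmissivities add.
Σ(K_i·b_i) = 0.883×7.70 + 0.503×4.56 + 0.170×7.74 = 10.41 m²/day.
Total thickness b = 20.00 m, so K_eq = Σ(K_i·b_i)/b = 0.5204 m/day.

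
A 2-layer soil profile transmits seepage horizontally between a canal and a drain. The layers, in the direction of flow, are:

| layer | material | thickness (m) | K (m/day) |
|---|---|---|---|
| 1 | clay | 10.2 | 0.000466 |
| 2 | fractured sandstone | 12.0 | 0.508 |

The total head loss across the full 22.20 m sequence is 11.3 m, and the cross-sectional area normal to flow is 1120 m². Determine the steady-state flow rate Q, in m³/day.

Flow is perpendicular to layering, so the layers act in series and the equivalent K is the thickness-weighted harmonic mean.
Total thickness L = 10.2 + 12.0 = 22.20 m.
Σ(b_i/K_i) = 10.2/0.000466 + 12.0/0.508 = 21912 d.
K_eq = L / Σ(b_i/K_i) = 22.20 / 21912 = 0.001013 m/day.
Q = K_eq · A · (Δh/L) = 0.001013 × 1120 × (11.3/22.20) = 0.5776 m³/day.

0.578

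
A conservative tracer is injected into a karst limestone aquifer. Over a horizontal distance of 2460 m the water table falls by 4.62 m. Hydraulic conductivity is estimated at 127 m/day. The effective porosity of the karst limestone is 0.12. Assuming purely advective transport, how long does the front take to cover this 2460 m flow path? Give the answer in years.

Hydraulic gradient i = Δh / L = 4.62 / 2460 = 0.001878.
Darcy flux q = K · i = 127.0 × 0.001878 = 0.2385 m/day.
Seepage velocity v = q / n_e = 0.2385 / 0.12 = 1.988 m/day.
Travel time t = L / v = 2460 / 1.988 = 1238 days = 3.389 years.

3.39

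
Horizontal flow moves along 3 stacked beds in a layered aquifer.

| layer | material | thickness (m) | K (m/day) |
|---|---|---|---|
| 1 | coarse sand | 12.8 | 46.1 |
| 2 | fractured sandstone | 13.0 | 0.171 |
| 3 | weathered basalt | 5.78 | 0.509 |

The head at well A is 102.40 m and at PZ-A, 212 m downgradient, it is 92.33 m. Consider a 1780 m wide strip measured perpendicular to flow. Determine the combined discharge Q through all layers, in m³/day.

50300

Flow is parallel to layering, so each bed carries its own Darcy discharge and the transmissivities add.
Σ(K_i·b_i) = 46.1×12.8 + 0.171×13.0 + 0.509×5.78 = 595.2 m²/day.
Hydraulic gradient i = (102.40 − 92.33) / 212 = 10.07 / 212 = 0.04750.
Q = Σ(K_i·b_i) · W · i = 595.2 × 1780 × 0.04750 = 50328 m³/day.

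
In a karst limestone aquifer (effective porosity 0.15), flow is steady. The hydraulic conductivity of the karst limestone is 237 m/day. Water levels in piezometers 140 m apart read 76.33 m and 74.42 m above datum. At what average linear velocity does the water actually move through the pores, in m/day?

Hydraulic gradient i = (76.33 − 74.42) / 140 = 1.91 / 140 = 0.01364.
Darcy flux q = K · i = 237.0 × 0.01364 = 3.233 m/day.
Seepage velocity v = q / n_e = 3.233 / 0.15 = 21.56 m/day.

21.6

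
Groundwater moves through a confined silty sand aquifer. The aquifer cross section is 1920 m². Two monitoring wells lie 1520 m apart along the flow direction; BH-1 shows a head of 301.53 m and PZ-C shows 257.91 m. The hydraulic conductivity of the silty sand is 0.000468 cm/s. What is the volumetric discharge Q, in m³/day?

Convert K: 0.000468 cm/s × 864 = 0.4044 m/day.
Hydraulic gradient i = (301.53 − 257.91) / 1520 = 43.62 / 1520 = 0.02870.
Darcy's law: Q = K · A · i = 0.4044 × 1920 × 0.02870 = 22.28 m³/day.

22.3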